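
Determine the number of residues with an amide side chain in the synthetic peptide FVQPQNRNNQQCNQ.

9

The amide-side-chain residues are Asn (N) and Gln (Q).
Matching residues: Q3, Q5, N6, N8, N9, Q10, Q11, N13, Q14.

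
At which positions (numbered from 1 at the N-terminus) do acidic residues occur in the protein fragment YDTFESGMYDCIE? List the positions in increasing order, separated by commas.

Only D (aspartate) and E (glutamate) carry a side-chain carboxylic acid.
Matching residues: D2, E5, D10, E13.

2, 5, 10, 13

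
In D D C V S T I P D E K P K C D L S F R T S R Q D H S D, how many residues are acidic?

Aspartate (D) and glutamate (E) have carboxylic-acid side chains and are the acidic amino acids.
Matching residues: D1, D2, D9, E10, D15, D24, D27.

7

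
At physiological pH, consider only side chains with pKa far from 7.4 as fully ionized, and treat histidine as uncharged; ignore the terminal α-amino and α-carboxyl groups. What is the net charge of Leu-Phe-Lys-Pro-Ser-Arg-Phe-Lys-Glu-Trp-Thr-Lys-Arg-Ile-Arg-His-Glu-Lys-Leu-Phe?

Near pH 7.4, K and R contribute +1 each, D and E contribute −1 each, and every other side chain (His included, as stated) is uncharged.
Positive (K, R): Lys3, Arg6, Lys8, Lys12, Arg13, Arg15, Lys18 → +7.
Negative (D, E): Glu9, Glu17 → −2.
Net charge = (+7) + (−2) = +5.

+5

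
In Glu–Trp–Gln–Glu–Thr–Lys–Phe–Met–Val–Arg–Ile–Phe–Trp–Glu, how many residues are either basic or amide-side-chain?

3

Basic: H, K, R. Amide-side-chain: N, Q.
Basic residues here: Lys6, Arg10 (2).
Amide-side-chain residues here: Gln3 (1).
The two groups share no amino acid, so total = 2 + 1 = 3.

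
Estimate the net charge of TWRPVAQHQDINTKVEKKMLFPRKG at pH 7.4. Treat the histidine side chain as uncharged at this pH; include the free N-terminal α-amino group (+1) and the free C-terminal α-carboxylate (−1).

At pH ~7.4 the Lys and Arg side chains are protonated (+1), the Asp and Glu side chains are deprotonated (−1), and with His taken as neutral all other side chains carry no charge.
Positive (K, R): R3, K14, K17, K18, R23, K24 → +6.
Negative (D, E): D10, E16 → −2.
The N-terminus (+1) and C-terminus (−1) cancel.
Net charge = (+6) + (−2) = +4.

+4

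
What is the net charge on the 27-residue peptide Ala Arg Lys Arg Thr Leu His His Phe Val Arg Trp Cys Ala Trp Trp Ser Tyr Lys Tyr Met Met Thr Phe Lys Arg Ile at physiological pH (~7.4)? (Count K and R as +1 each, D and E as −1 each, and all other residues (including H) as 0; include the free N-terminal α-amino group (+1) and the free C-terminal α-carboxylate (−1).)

Positive (K, R): Arg2, Lys3, Arg4, Arg11, Lys19, Lys25, Arg26 → +7.
Negative (D, E): none → −0.
The N-terminus (+1) and C-terminus (−1) cancel.
Net charge = (+7) + (−0) = +7.

+7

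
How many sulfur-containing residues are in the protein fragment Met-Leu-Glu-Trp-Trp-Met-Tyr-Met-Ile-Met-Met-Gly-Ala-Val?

Cysteine (C, thiol) and methionine (M, thioether) are the two sulfur-containing amino acids.
Matching residues: Met1, Met6, Met8, Met10, Met11.

5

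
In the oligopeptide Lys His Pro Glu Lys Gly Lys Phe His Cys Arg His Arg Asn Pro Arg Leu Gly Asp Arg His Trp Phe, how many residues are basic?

K, R, and H are the three residues with basic side chains (ε-amine, guanidinium, and imidazole respectively).
Matching residues: Lys1, His2, Lys5, Lys7, His9, Arg11, His12, Arg13, Arg16, Arg20, His21.

11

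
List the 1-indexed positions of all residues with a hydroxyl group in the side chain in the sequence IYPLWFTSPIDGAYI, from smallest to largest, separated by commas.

2, 7, 8, 14

The –OH-bearing residues are Ser, Thr (aliphatic alcohols), and Tyr (phenol).
Matching residues: Y2, T7, S8, Y14.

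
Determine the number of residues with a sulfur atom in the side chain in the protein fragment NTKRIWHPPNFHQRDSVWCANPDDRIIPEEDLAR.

1

Only Cys (C) and Met (M) have a sulfur atom in the side chain.
Matching residues: C19.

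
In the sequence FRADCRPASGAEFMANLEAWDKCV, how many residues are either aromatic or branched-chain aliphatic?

5

Aromatic: F, W, Y. Branched-chain aliphatic: I, L, V.
Aromatic residues here: F1, F13, W20 (3).
Branched-chain aliphatic residues here: L17, V24 (2).
The two groups share no amino acid, so total = 3 + 2 = 5.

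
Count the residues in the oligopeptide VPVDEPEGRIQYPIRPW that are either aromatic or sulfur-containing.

2

Aromatic: F, W, Y. Sulfur-containing: C, M.
Aromatic residues here: Y12, W17 (2).
Sulfur-containing residues here: none (0).
The two groups share no amino acid, so total = 2 + 0 = 2.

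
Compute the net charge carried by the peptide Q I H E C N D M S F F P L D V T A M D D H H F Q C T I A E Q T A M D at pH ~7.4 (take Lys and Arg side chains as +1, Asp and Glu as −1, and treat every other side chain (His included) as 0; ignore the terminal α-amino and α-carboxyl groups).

Positive (K, R): none → +0.
Negative (D, E): E4, D7, D14, D19, D20, E29, D34 → −7.
Net charge = (+0) + (−7) = −7.

-7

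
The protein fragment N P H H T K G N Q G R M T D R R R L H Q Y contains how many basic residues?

K, R, and H are the three residues with basic side chains (ε-amine, guanidinium, and imidazole respectively).
Matching residues: H3, H4, K6, R11, R15, R16, R17, H19.

8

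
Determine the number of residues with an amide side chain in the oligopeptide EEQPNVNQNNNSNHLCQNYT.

10

Only N (asparagine) and Q (glutamine) carry a side-chain carboxamide.
Matching residues: Q3, N5, N7, Q8, N9, N10, N11, N13, Q17, N18.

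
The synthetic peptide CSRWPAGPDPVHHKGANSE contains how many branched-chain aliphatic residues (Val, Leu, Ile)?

1

Matching residues: V11.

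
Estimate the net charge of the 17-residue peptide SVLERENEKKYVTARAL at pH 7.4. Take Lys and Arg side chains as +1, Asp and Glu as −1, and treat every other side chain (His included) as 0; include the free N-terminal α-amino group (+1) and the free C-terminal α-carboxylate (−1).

Positive (K, R): R5, K9, K10, R15 → +4.
Negative (D, E): E4, E6, E8 → −3.
The N-terminus (+1) and C-terminus (−1) cancel.
Net charge = (+4) + (−3) = +1.

+1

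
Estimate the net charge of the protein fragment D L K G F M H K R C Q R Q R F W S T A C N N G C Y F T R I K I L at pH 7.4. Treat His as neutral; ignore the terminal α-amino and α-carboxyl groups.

At pH ~7.4 the Lys and Arg side chains are protonated (+1), the Asp and Glu side chains are deprotonated (−1), and with His taken as neutral all other side chains carry no charge.
Positive (K, R): K3, K8, R9, R12, R14, R28, K30 → +7.
Negative (D, E): D1 → −1.
Net charge = (+7) + (−1) = +6.

+6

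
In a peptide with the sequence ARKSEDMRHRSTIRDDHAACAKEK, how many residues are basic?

9

The basic amino acids are Lys (K), Arg (R), and His (H).
Matching residues: R2, K3, R8, H9, R10, R14, H17, K22, K24.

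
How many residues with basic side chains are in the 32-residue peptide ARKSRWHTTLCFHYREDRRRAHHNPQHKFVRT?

14

K, R, and H are the three residues with basic side chains (ε-amine, guanidinium, and imidazole respectively).
Matching residues: R2, K3, R5, H7, H13, R15, R18, R19, R20, H22, H23, H27, K28, R31.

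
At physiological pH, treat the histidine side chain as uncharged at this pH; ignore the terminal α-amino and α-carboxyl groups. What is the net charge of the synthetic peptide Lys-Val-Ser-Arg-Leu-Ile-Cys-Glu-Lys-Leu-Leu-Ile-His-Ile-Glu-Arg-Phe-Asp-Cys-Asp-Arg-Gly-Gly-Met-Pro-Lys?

+2

The side chains ionized at physiological pH are Lys/Arg (+1) and Asp/Glu (−1); with His treated as neutral, nothing else contributes.
Positive (K, R): Lys1, Arg4, Lys9, Arg16, Arg21, Lys26 → +6.
Negative (D, E): Glu8, Glu15, Asp18, Asp20 → −4.
Net charge = (+6) + (−4) = +2.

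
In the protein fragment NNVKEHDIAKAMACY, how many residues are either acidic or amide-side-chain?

4

Acidic: D, E. Amide-side-chain: N, Q.
Acidic residues here: E5, D7 (2).
Amide-side-chain residues here: N1, N2 (2).
The two groups share no amino acid, so total = 2 + 2 = 4.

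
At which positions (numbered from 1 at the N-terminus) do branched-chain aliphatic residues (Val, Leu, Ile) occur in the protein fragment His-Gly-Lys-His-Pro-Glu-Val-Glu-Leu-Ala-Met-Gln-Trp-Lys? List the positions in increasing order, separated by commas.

Matching residues: Val7, Leu9.

7, 9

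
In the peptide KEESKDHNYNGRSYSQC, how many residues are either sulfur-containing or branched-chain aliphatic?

Sulfur-containing: C, M. Branched-chain aliphatic: I, L, V.
Sulfur-containing residues here: C17 (1).
Branched-chain aliphatic residues here: none (0).
The two groups share no amino acid, so total = 1 + 0 = 1.

1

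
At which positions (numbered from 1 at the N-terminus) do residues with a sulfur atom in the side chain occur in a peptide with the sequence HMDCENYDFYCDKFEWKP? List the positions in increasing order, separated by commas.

The sulfur-bearing residues are cysteine (–SH) and methionine (–S–CH₃).
Matching residues: M2, C4, C11.

2, 4, 11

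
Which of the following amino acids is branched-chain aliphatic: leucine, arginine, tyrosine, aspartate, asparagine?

V, L, and I make up the branched-chain aliphatic group.
Of the listed options, only leucine belongs to this group.

leucine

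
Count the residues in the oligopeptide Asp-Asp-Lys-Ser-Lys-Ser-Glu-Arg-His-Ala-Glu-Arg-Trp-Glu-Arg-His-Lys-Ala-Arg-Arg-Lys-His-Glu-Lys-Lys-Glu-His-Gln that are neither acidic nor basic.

Acidic: D, E. Basic: K, R, H. All other residues are neither.
Matching residues: Ser4, Ser6, Ala10, Trp13, Ala18, Gln28.

6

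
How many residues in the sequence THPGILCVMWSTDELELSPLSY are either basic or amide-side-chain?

1

Basic: H, K, R. Amide-side-chain: N, Q.
Basic residues here: H2 (1).
Amide-side-chain residues here: none (0).
The two groups share no amino acid, so total = 1 + 0 = 1.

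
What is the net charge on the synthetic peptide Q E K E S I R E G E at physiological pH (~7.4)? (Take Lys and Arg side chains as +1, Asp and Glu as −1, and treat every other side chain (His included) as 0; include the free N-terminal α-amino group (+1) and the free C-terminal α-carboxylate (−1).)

Positive (K, R): K3, R7 → +2.
Negative (D, E): E2, E4, E8, E10 → −4.
The N-terminus (+1) and C-terminus (−1) cancel.
Net charge = (+2) + (−4) = −2.

-2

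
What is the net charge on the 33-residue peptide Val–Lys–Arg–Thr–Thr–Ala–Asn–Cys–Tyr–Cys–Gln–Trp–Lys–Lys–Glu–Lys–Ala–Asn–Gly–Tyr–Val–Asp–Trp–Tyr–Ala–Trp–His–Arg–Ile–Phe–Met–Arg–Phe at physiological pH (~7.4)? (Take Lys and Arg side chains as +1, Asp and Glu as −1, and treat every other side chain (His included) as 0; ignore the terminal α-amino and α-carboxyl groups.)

+5

Positive (K, R): Lys2, Arg3, Lys13, Lys14, Lys16, Arg28, Arg32 → +7.
Negative (D, E): Glu15, Asp22 → −2.
Net charge = (+7) + (−2) = +5.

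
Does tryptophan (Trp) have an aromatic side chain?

Yes

The aromatic amino acids are Phe (F, benzyl), Trp (W, indole), and Tyr (Y, phenol).
Tryptophan is in this group.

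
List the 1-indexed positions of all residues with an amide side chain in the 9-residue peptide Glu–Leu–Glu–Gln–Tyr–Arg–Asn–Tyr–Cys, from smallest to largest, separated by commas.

The amide-side-chain residues are Asn (N) and Gln (Q).
Matching residues: Gln4, Asn7.

4, 7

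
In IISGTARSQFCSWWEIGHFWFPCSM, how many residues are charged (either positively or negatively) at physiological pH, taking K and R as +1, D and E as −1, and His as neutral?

2

Charged side chains at pH ~7.4: K, R (positive); D, E (negative).
Matching residues: R7, E15.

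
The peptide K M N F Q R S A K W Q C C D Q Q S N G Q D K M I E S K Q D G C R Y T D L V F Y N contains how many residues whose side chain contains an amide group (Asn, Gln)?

9

Matching residues: N3, Q5, Q11, Q15, Q16, N18, Q20, Q28, N40.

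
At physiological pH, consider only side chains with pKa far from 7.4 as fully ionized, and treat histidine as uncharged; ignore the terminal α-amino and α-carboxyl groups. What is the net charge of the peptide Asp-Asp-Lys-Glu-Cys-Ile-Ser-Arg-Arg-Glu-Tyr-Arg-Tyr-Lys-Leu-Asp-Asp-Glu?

-2

Near pH 7.4, K and R contribute +1 each, D and E contribute −1 each, and every other side chain (His included, as stated) is uncharged.
Positive (K, R): Lys3, Arg8, Arg9, Arg12, Lys14 → +5.
Negative (D, E): Asp1, Asp2, Glu4, Glu10, Asp16, Asp17, Glu18 → −7.
Net charge = (+5) + (−7) = −2.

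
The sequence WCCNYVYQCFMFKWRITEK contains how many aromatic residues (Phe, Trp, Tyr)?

Matching residues: W1, Y5, Y7, F10, F12, W14.

6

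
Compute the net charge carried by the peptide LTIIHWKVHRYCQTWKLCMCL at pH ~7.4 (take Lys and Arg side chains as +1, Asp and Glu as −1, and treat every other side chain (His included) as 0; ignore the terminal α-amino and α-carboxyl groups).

+3

Positive (K, R): K7, R10, K16 → +3.
Negative (D, E): none → −0.
Net charge = (+3) + (−0) = +3.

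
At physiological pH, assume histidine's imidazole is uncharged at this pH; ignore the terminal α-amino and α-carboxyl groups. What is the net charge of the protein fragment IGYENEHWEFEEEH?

At pH ~7.4 the Lys and Arg side chains are protonated (+1), the Asp and Glu side chains are deprotonated (−1), and with His taken as neutral all other side chains carry no charge.
Positive (K, R): none → +0.
Negative (D, E): E4, E6, E9, E11, E12, E13 → −6.
Net charge = (+0) + (−6) = −6.

-6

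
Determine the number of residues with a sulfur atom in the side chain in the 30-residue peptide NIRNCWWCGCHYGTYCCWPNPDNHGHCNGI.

The sulfur-bearing residues are cysteine (–SH) and methionine (–S–CH₃).
Matching residues: C5, C8, C10, C16, C17, C27.

6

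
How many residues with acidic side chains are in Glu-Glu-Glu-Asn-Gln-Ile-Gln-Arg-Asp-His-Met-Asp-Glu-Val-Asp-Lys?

The acidic residues are Asp (D) and Glu (E), whose side chains end in a carboxylate group.
Matching residues: Glu1, Glu2, Glu3, Asp9, Asp12, Glu13, Asp15.

7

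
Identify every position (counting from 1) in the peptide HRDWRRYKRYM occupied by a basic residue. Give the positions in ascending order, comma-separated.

Lysine (K), arginine (R), and histidine (H) have basic, nitrogen-containing side chains.
Matching residues: H1, R2, R5, R6, K8, R9.

1, 2, 5, 6, 8, 9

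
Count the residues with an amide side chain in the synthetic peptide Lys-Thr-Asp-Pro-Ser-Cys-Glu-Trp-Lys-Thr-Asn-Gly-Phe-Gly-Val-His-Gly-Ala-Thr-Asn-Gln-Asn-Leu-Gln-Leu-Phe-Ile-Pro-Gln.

Asparagine (N) and glutamine (Q) have uncharged amide side chains.
Matching residues: Asn11, Asn20, Gln21, Asn22, Gln24, Gln29.

6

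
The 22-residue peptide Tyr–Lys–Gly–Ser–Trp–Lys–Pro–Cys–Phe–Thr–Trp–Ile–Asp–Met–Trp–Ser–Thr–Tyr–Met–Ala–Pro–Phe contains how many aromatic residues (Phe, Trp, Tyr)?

7

Matching residues: Tyr1, Trp5, Phe9, Trp11, Trp15, Tyr18, Phe22.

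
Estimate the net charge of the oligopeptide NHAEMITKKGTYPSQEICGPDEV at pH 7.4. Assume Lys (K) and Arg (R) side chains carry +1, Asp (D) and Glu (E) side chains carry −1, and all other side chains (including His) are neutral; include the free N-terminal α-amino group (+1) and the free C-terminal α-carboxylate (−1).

Positive (K, R): K8, K9 → +2.
Negative (D, E): E4, E16, D21, E22 → −4.
The N-terminus (+1) and C-terminus (−1) cancel.
Net charge = (+2) + (−4) = −2.

-2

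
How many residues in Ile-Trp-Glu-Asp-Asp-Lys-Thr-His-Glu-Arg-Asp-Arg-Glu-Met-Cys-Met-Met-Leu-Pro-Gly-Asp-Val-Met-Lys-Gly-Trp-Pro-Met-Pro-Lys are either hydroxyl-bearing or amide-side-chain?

1

Hydroxyl-bearing: S, T, Y. Amide-side-chain: N, Q.
Hydroxyl-bearing residues here: Thr7 (1).
Amide-side-chain residues here: none (0).
The two groups share no amino acid, so total = 1 + 0 = 1.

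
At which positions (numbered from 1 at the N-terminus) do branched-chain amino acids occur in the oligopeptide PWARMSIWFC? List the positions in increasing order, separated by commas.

7

V, L, and I make up the branched-chain aliphatic group.
Matching residues: I7.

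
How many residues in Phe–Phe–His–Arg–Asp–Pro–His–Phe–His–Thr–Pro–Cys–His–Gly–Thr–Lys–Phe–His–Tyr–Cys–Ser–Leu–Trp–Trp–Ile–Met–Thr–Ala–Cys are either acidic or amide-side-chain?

1

Acidic: D, E. Amide-side-chain: N, Q.
Acidic residues here: Asp5 (1).
Amide-side-chain residues here: none (0).
The two groups share no amino acid, so total = 1 + 0 = 1.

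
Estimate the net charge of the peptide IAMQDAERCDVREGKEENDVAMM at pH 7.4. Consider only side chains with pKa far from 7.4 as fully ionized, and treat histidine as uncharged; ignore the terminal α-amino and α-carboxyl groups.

At pH ~7.4 the Lys and Arg side chains are protonated (+1), the Asp and Glu side chains are deprotonated (−1), and with His taken as neutral all other side chains carry no charge.
Positive (K, R): R8, R12, K15 → +3.
Negative (D, E): D5, E7, D10, E13, E16, E17, D19 → −7.
Net charge = (+3) + (−7) = −4.

-4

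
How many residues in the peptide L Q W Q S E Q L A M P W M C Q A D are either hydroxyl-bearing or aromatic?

3

Hydroxyl-bearing: S, T, Y. Aromatic: F, W, Y.
Hydroxyl-bearing residues here: S5 (1).
Aromatic residues here: W3, W12 (2).
(Y belongs to both groups, but none appear in this sequence.) Total = 1 + 2 = 3.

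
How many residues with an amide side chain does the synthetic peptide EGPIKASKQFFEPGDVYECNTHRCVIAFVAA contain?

2

Only N (asparagine) and Q (glutamine) carry a side-chain carboxamide.
Matching residues: Q9, N20.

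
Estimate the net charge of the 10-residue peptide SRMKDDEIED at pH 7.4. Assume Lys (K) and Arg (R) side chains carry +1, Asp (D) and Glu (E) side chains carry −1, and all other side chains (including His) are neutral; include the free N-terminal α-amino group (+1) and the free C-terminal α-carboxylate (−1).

-3

Positive (K, R): R2, K4 → +2.
Negative (D, E): D5, D6, E7, E9, D10 → −5.
The N-terminus (+1) and C-terminus (−1) cancel.
Net charge = (+2) + (−5) = −3.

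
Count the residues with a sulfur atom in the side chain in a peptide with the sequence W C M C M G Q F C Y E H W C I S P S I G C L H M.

8

The sulfur-bearing residues are cysteine (–SH) and methionine (–S–CH₃).
Matching residues: C2, M3, C4, M5, C9, C14, C21, M24.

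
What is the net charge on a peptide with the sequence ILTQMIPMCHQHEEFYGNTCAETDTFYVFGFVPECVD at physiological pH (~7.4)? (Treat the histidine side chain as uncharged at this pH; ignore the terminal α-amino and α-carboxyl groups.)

At pH ~7.4 the Lys and Arg side chains are protonated (+1), the Asp and Glu side chains are deprotonated (−1), and with His taken as neutral all other side chains carry no charge.
Positive (K, R): none → +0.
Negative (D, E): E13, E14, E22, D24, E34, D37 → −6.
Net charge = (+0) + (−6) = −6.

-6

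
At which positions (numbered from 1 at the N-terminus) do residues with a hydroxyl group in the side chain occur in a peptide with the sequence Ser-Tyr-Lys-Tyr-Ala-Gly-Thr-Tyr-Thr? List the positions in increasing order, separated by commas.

1, 2, 4, 7, 8, 9

Serine (S), threonine (T), and tyrosine (Y) each carry a hydroxyl group on the side chain.
Matching residues: Ser1, Tyr2, Tyr4, Thr7, Tyr8, Thr9.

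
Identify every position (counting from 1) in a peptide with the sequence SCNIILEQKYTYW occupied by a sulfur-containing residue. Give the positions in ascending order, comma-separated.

Only Cys (C) and Met (M) have a sulfur atom in the side chain.
Matching residues: C2.

2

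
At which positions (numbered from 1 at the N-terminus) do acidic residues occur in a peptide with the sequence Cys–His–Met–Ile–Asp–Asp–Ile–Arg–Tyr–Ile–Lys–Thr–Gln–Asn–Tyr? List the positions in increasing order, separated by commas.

Aspartate (D) and glutamate (E) have carboxylic-acid side chains and are the acidic amino acids.
Matching residues: Asp5, Asp6.

5, 6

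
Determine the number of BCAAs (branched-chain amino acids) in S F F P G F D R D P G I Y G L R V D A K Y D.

3

V, L, and I make up the branched-chain aliphatic group.
Matching residues: I12, L15, V17.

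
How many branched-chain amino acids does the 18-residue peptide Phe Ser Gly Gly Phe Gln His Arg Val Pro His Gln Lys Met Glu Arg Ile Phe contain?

2

The BCAAs are Val, Leu, and Ile — aliphatic side chains with a branch point.
Matching residues: Val9, Ile17.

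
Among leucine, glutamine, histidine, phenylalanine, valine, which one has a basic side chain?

histidine

Lysine (K), arginine (R), and histidine (H) have basic, nitrogen-containing side chains.
Of the listed options, only histidine belongs to this group.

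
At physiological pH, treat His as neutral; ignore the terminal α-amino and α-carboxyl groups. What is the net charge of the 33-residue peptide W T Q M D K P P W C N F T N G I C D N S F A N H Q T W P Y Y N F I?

-1

Near pH 7.4, K and R contribute +1 each, D and E contribute −1 each, and every other side chain (His included, as stated) is uncharged.
Positive (K, R): K6 → +1.
Negative (D, E): D5, D18 → −2.
Net charge = (+1) + (−2) = −1.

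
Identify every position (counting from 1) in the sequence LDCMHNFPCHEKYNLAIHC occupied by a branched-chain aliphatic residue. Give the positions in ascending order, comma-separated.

1, 15, 17

V, L, and I make up the branched-chain aliphatic group.
Matching residues: L1, L15, I17.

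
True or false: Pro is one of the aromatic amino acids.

False

F, W, and Y each carry an aromatic ring on the side chain.
Proline is not in this group.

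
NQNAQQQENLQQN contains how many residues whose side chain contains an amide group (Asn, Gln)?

Matching residues: N1, Q2, N3, Q5, Q6, Q7, N9, Q11, Q12, N13.

10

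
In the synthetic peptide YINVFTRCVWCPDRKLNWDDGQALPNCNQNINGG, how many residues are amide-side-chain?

Only N (asparagine) and Q (glutamine) carry a side-chain carboxamide.
Matching residues: N3, N17, Q22, N26, N28, Q29, N30, N32.

8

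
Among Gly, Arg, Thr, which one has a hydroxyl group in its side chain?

Thr

S, T, and Y are the three residues with a side-chain hydroxyl.
Of the listed options, only Thr belongs to this group.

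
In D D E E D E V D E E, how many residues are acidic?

9

The acidic residues are Asp (D) and Glu (E), whose side chains end in a carboxylate group.
Matching residues: D1, D2, E3, E4, D5, E6, D8, E9, E10.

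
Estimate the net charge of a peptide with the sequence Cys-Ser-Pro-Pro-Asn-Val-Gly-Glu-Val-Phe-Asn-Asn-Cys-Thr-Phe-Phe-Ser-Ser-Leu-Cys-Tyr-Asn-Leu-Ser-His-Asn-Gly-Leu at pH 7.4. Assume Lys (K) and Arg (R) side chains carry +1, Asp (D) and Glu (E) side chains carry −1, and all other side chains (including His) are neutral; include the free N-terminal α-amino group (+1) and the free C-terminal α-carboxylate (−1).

-1

Positive (K, R): none → +0.
Negative (D, E): Glu8 → −1.
The N-terminus (+1) and C-terminus (−1) cancel.
Net charge = (+0) + (−1) = −1.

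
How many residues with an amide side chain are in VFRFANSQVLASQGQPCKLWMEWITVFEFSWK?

The amide-side-chain residues are Asn (N) and Gln (Q).
Matching residues: N6, Q8, Q13, Q15.

4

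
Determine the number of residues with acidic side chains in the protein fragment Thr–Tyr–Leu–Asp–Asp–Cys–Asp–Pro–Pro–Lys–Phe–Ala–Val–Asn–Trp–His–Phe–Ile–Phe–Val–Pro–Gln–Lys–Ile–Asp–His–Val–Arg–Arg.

The acidic residues are Asp (D) and Glu (E), whose side chains end in a carboxylate group.
Matching residues: Asp4, Asp5, Asp7, Asp25.

4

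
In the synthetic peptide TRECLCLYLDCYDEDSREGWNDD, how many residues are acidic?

The acidic residues are Asp (D) and Glu (E), whose side chains end in a carboxylate group.
Matching residues: E3, D10, D13, E14, D15, E18, D22, D23.

8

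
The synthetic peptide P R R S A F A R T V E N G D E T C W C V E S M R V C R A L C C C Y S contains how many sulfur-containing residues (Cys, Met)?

Matching residues: C17, C19, M23, C26, C30, C31, C32.

7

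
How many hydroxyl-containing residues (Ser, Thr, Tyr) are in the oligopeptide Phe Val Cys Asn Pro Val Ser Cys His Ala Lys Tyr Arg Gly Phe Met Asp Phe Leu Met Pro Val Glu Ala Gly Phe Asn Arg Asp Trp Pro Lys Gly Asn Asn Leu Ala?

2

Matching residues: Ser7, Tyr12.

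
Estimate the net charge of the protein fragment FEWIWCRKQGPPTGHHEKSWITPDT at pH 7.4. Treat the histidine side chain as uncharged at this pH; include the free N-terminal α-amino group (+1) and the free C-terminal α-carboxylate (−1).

Near pH 7.4, K and R contribute +1 each, D and E contribute −1 each, and every other side chain (His included, as stated) is uncharged.
Positive (K, R): R7, K8, K18 → +3.
Negative (D, E): E2, E17, D24 → −3.
The N-terminus (+1) and C-terminus (−1) cancel.
Net charge = (+3) + (−3) = 0.

0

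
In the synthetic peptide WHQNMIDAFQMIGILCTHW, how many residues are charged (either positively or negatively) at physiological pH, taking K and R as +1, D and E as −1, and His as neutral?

1

Charged side chains at pH ~7.4: K, R (positive); D, E (negative).
Matching residues: D7.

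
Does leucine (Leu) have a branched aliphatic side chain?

Yes

The BCAAs are Val, Leu, and Ile — aliphatic side chains with a branch point.
Leucine is in this group.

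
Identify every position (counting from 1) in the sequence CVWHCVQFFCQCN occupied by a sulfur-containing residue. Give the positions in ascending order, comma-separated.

The sulfur-bearing residues are cysteine (–SH) and methionine (–S–CH₃).
Matching residues: C1, C5, C10, C12.

1, 5, 10, 12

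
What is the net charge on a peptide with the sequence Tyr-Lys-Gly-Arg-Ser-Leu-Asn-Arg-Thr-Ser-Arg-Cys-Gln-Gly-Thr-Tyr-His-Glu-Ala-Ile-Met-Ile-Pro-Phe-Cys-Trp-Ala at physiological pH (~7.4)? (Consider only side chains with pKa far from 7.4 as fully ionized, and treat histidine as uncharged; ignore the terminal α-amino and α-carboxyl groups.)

+3

At pH ~7.4 the Lys and Arg side chains are protonated (+1), the Asp and Glu side chains are deprotonated (−1), and with His taken as neutral all other side chains carry no charge.
Positive (K, R): Lys2, Arg4, Arg8, Arg11 → +4.
Negative (D, E): Glu18 → −1.
Net charge = (+4) + (−1) = +3.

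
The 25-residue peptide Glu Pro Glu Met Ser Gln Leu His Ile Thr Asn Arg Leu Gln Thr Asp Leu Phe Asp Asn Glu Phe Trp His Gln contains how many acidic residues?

The acidic residues are Asp (D) and Glu (E), whose side chains end in a carboxylate group.
Matching residues: Glu1, Glu3, Asp16, Asp19, Glu21.

5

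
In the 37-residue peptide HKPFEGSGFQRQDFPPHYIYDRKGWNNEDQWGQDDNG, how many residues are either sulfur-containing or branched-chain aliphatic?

1

Sulfur-containing: C, M. Branched-chain aliphatic: I, L, V.
Sulfur-containing residues here: none (0).
Branched-chain aliphatic residues here: I19 (1).
The two groups share no amino acid, so total = 0 + 1 = 1.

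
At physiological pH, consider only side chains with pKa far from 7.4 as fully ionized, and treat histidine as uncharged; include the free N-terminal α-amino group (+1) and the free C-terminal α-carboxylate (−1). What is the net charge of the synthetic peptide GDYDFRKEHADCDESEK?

At pH ~7.4 the Lys and Arg side chains are protonated (+1), the Asp and Glu side chains are deprotonated (−1), and with His taken as neutral all other side chains carry no charge.
Positive (K, R): R6, K7, K17 → +3.
Negative (D, E): D2, D4, E8, D11, D13, E14, E16 → −7.
The N-terminus (+1) and C-terminus (−1) cancel.
Net charge = (+3) + (−7) = −4.

-4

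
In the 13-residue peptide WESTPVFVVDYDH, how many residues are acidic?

3

Aspartate (D) and glutamate (E) have carboxylic-acid side chains and are the acidic amino acids.
Matching residues: E2, D10, D12.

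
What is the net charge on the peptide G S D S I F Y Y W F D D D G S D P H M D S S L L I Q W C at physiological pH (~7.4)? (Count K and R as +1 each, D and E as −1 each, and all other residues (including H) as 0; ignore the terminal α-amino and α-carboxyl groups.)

-6

Positive (K, R): none → +0.
Negative (D, E): D3, D11, D12, D13, D16, D20 → −6.
Net charge = (+0) + (−6) = −6.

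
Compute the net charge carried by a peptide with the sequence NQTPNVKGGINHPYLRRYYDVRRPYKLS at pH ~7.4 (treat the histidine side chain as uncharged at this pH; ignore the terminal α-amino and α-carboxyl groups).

The side chains ionized at physiological pH are Lys/Arg (+1) and Asp/Glu (−1); with His treated as neutral, nothing else contributes.
Positive (K, R): K7, R16, R17, R22, R23, K26 → +6.
Negative (D, E): D20 → −1.
Net charge = (+6) + (−1) = +5.

+5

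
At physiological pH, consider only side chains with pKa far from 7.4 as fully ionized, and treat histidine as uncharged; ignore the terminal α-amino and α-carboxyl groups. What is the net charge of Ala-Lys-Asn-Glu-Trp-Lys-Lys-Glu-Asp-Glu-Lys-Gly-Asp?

Near pH 7.4, K and R contribute +1 each, D and E contribute −1 each, and every other side chain (His included, as stated) is uncharged.
Positive (K, R): Lys2, Lys6, Lys7, Lys11 → +4.
Negative (D, E): Glu4, Glu8, Asp9, Glu10, Asp13 → −5.
Net charge = (+4) + (−5) = −1.

-1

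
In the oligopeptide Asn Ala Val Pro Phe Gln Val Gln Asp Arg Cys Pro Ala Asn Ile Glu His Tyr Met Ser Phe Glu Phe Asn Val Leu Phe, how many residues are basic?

K, R, and H are the three residues with basic side chains (ε-amine, guanidinium, and imidazole respectively).
Matching residues: Arg10, His17.

2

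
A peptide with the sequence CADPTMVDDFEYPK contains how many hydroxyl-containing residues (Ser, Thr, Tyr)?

2

Matching residues: T5, Y12.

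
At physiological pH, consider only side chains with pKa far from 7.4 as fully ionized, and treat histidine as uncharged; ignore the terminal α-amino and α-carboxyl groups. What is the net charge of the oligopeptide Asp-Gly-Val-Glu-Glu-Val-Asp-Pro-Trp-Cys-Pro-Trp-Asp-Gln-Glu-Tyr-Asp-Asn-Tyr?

-7

At pH ~7.4 the Lys and Arg side chains are protonated (+1), the Asp and Glu side chains are deprotonated (−1), and with His taken as neutral all other side chains carry no charge.
Positive (K, R): none → +0.
Negative (D, E): Asp1, Glu4, Glu5, Asp7, Asp13, Glu15, Asp17 → −7.
Net charge = (+0) + (−7) = −7.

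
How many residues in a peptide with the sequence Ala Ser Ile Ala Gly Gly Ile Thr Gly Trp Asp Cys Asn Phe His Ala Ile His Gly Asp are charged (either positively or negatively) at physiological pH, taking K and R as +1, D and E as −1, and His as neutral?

Charged side chains at pH ~7.4: K, R (positive); D, E (negative).
Matching residues: Asp11, Asp20.

2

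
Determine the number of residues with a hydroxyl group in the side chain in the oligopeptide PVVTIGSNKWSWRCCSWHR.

S, T, and Y are the three residues with a side-chain hydroxyl.
Matching residues: T4, S7, S11, S16.

4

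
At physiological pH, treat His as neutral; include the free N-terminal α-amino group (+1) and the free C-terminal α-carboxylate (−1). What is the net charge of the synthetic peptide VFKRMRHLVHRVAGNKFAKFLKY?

Near pH 7.4, K and R contribute +1 each, D and E contribute −1 each, and every other side chain (His included, as stated) is uncharged.
Positive (K, R): K3, R4, R6, R11, K16, K19, K22 → +7.
Negative (D, E): none → −0.
The N-terminus (+1) and C-terminus (−1) cancel.
Net charge = (+7) + (−0) = +7.

+7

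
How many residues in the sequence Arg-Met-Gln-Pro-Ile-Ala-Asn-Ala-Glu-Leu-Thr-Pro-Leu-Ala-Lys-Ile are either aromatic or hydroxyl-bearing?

Aromatic: F, W, Y. Hydroxyl-bearing: S, T, Y.
Aromatic residues here: none (0).
Hydroxyl-bearing residues here: Thr11 (1).
(Y belongs to both groups, but none appear in this sequence.) Total = 0 + 1 = 1.

1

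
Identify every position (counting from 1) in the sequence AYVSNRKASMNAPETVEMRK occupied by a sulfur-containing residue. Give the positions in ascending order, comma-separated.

The sulfur-bearing residues are cysteine (–SH) and methionine (–S–CH₃).
Matching residues: M10, M18.

10, 18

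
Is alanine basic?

Lysine (K), arginine (R), and histidine (H) have basic, nitrogen-containing side chains.
Alanine is not in this group.

No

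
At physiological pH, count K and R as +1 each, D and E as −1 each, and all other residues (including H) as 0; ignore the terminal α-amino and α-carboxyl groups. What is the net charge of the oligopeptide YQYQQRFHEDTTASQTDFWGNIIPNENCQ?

-3

Positive (K, R): R6 → +1.
Negative (D, E): E9, D10, D17, E26 → −4.
Net charge = (+1) + (−4) = −3.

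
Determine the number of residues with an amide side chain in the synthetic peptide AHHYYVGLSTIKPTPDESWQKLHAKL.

1

Only N (asparagine) and Q (glutamine) carry a side-chain carboxamide.
Matching residues: Q20.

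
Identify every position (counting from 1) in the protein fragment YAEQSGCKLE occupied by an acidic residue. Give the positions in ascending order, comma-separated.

3, 10

The acidic residues are Asp (D) and Glu (E), whose side chains end in a carboxylate group.
Matching residues: E3, E10.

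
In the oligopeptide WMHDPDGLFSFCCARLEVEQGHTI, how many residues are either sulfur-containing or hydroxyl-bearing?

5

Sulfur-containing: C, M. Hydroxyl-bearing: S, T, Y.
Sulfur-containing residues here: M2, C12, C13 (3).
Hydroxyl-bearing residues here: S10, T23 (2).
The two groups share no amino acid, so total = 3 + 2 = 5.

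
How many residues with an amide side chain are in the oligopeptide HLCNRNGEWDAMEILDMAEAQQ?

4

Only N (asparagine) and Q (glutamine) carry a side-chain carboxamide.
Matching residues: N4, N6, Q21, Q22.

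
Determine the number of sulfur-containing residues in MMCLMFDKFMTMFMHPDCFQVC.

9

The sulfur-bearing residues are cysteine (–SH) and methionine (–S–CH₃).
Matching residues: M1, M2, C3, M5, M10, M12, M14, C18, C22.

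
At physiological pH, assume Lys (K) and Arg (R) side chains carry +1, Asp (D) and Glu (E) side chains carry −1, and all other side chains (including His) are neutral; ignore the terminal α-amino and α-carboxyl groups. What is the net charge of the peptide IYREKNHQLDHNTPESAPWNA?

-1

Positive (K, R): R3, K5 → +2.
Negative (D, E): E4, D10, E15 → −3.
Net charge = (+2) + (−3) = −1.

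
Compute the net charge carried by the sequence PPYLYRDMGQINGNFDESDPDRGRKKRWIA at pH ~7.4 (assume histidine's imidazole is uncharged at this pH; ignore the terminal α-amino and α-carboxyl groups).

+1

Near pH 7.4, K and R contribute +1 each, D and E contribute −1 each, and every other side chain (His included, as stated) is uncharged.
Positive (K, R): R6, R22, R24, K25, K26, R27 → +6.
Negative (D, E): D7, D16, E17, D19, D21 → −5.
Net charge = (+6) + (−5) = +1.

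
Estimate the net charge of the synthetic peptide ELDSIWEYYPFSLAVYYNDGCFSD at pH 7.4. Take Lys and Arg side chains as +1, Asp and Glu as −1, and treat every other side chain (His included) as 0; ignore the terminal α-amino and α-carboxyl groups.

Positive (K, R): none → +0.
Negative (D, E): E1, D3, E7, D19, D24 → −5.
Net charge = (+0) + (−5) = −5.

-5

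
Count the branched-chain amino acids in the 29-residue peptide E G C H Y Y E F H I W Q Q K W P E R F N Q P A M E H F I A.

2

The BCAAs are Val, Leu, and Ile — aliphatic side chains with a branch point.
Matching residues: I10, I28.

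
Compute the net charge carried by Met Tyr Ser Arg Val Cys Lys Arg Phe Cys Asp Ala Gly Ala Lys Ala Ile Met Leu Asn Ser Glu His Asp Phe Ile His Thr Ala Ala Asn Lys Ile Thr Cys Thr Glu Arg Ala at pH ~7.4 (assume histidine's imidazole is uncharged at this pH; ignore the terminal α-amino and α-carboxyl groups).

At pH ~7.4 the Lys and Arg side chains are protonated (+1), the Asp and Glu side chains are deprotonated (−1), and with His taken as neutral all other side chains carry no charge.
Positive (K, R): Arg4, Lys7, Arg8, Lys15, Lys32, Arg38 → +6.
Negative (D, E): Asp11, Glu22, Asp24, Glu37 → −4.
Net charge = (+6) + (−4) = +2.

+2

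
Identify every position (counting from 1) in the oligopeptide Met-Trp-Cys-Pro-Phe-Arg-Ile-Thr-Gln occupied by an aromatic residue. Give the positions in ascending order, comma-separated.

The aromatic amino acids are Phe (F, benzyl), Trp (W, indole), and Tyr (Y, phenol).
Matching residues: Trp2, Phe5.

2, 5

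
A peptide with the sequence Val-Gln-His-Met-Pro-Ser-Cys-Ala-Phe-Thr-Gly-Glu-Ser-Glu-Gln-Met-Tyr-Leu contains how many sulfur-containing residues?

3

Only Cys (C) and Met (M) have a sulfur atom in the side chain.
Matching residues: Met4, Cys7, Met16.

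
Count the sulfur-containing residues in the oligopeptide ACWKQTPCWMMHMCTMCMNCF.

Only Cys (C) and Met (M) have a sulfur atom in the side chain.
Matching residues: C2, C8, M10, M11, M13, C14, M16, C17, M18, C20.

10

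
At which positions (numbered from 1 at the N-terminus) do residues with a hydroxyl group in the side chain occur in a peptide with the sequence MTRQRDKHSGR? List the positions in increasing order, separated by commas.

S, T, and Y are the three residues with a side-chain hydroxyl.
Matching residues: T2, S9.

2, 9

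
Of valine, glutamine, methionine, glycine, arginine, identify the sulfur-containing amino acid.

Cysteine (C, thiol) and methionine (M, thioether) are the two sulfur-containing amino acids.
Of the listed options, only methionine belongs to this group.

methionine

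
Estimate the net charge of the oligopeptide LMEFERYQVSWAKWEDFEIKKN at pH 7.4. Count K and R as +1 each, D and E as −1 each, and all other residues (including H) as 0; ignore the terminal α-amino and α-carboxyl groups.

Positive (K, R): R6, K13, K20, K21 → +4.
Negative (D, E): E3, E5, E15, D16, E18 → −5.
Net charge = (+4) + (−5) = −1.

-1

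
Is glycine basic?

No

The basic amino acids are Lys (K), Arg (R), and His (H).
Glycine is not in this group.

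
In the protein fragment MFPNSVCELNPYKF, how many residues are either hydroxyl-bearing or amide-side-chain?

Hydroxyl-bearing: S, T, Y. Amide-side-chain: N, Q.
Hydroxyl-bearing residues here: S5, Y12 (2).
Amide-side-chain residues here: N4, N10 (2).
The two groups share no amino acid, so total = 2 + 2 = 4.

4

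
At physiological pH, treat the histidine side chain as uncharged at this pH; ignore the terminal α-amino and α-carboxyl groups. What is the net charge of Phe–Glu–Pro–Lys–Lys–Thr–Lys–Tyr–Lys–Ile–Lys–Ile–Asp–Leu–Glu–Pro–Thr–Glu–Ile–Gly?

+1

At pH ~7.4 the Lys and Arg side chains are protonated (+1), the Asp and Glu side chains are deprotonated (−1), and with His taken as neutral all other side chains carry no charge.
Positive (K, R): Lys4, Lys5, Lys7, Lys9, Lys11 → +5.
Negative (D, E): Glu2, Asp13, Glu15, Glu18 → −4.
Net charge = (+5) + (−4) = +1.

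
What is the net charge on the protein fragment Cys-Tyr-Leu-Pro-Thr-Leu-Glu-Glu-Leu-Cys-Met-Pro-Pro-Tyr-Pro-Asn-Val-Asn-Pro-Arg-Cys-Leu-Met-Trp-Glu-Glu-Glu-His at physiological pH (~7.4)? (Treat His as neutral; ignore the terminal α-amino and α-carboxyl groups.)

The side chains ionized at physiological pH are Lys/Arg (+1) and Asp/Glu (−1); with His treated as neutral, nothing else contributes.
Positive (K, R): Arg20 → +1.
Negative (D, E): Glu7, Glu8, Glu25, Glu26, Glu27 → −5.
Net charge = (+1) + (−5) = −4.

-4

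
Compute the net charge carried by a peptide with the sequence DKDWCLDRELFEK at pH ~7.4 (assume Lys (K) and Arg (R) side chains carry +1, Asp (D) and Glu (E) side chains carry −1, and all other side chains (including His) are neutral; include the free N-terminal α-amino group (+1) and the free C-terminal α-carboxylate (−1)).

Positive (K, R): K2, R8, K13 → +3.
Negative (D, E): D1, D3, D7, E9, E12 → −5.
The N-terminus (+1) and C-terminus (−1) cancel.
Net charge = (+3) + (−5) = −2.

-2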